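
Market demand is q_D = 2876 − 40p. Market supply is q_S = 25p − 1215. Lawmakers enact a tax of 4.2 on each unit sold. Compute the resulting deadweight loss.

In inverse form: demand p = 71.9 − 0.025q, supply p = 48.6 + 0.04q.
Competitive equilibrium: 71.9 − 0.025q = 48.6 + 0.04q → q* = 358.4615, p* = 62.9385.
With the tax, the buyer price exceeds the seller price by 4.2: (71.9 − 0.025q) − (48.6 + 0.04q) = 4.2 → q' = 293.8462.
Δq = 358.4615 − 293.8462 = 64.6153; the wedge equals the tax, 4.2.
Deadweight loss = ½ × 64.6153 × 4.2 = 135.69.

135.69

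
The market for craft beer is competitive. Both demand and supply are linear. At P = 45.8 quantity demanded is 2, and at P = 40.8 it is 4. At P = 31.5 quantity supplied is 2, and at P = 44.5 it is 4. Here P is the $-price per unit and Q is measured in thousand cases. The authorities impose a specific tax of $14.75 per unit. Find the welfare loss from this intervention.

$12.09 thousand

Demand slope = (40.8 − 45.8)/(4 − 2) = −2.5, so P = 50.8 − 2.5Q.
Supply slope = (44.5 − 31.5)/(4 − 2) = 6.5, so P = 18.5 + 6.5Q.
Competitive equilibrium: 50.8 − 2.5Q = 18.5 + 6.5Q → Q* = 3.5889, P* = 41.8278.
With the tax, the buyer price exceeds the seller price by 14.75: (50.8 − 2.5Q) − (18.5 + 6.5Q) = 14.75 → Q' = 1.95.
ΔQ = 3.5889 − 1.95 = 1.6389; the wedge equals the tax, 14.75.
The triangle = ½ × 1.6389 × 14.75 = $12.09 thousand.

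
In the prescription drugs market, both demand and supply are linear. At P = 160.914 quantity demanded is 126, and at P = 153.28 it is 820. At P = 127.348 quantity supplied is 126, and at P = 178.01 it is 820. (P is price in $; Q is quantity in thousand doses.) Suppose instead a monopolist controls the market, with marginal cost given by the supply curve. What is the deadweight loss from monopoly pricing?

$155.56 thousand

Demand slope = (153.28 − 160.914)/(820 − 126) = −0.011, so P = 162.3 − 0.011Q.
Supply slope = (178.01 − 127.348)/(820 − 126) = 0.073, so P = 118.15 + 0.073Q.
Competitive equilibrium: 162.3 − 0.011Q = 118.15 + 0.073Q → Q* = 525.5952, P* = 156.5185.
Marginal revenue: MR = 162.3 − 0.022Q. Set MR = MC: 162.3 − 0.022Q = 118.15 + 0.073Q → Q_m = 464.7368.
Price P_m = 162.3 − 0.011·464.7368 = 157.1879; MC(Q_m) = 118.15 + 0.073·464.7368 = 152.0758.
Competitive Q* = 525.5952, so ΔQ = 60.8584; wedge = 157.1879 − 152.0758 = 5.1121.
DWL = ½ × 60.8584 × 5.1121 = $155.56 thousand.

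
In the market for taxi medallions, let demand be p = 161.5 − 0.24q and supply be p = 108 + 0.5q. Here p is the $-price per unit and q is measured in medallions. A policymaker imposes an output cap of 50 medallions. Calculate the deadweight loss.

Competitive equilibrium: 161.5 − 0.24q = 108 + 0.5q → q* = 72.2973, p* = 144.1486.
At q = 50: demand price = 161.5 − 0.24·50 = 149.5; supply price = 108 + 0.5·50 = 133.
Δq = 72.2973 − 50 = 22.2973; wedge = 149.5 − 133 = 16.5.
Welfare loss = ½ × 22.2973 × 16.5 = $183.95.

$183.95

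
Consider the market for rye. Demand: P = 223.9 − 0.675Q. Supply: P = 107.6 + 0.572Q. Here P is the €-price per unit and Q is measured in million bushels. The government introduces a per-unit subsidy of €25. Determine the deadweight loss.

€250.60 million

Competitive equilibrium: 223.9 − 0.675Q = 107.6 + 0.572Q → Q* = 93.2638, P* = 160.9469.
The subsidy lowers effective supply by 25: P = 82.6 + 0.572Q.
New quantity: 223.9 − 0.675Q = 82.6 + 0.572Q → Q' = 113.3119.
Overproduction ΔQ = 113.3119 − 93.2638 = 20.0481; wedge = subsidy = 25.
Deadweight loss = ½ × 20.0481 × 25 = €250.60 million.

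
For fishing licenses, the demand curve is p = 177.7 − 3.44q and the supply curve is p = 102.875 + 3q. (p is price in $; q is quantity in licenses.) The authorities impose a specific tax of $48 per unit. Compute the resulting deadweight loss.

Competitive equilibrium: 177.7 − 3.44q = 102.875 + 3q → q* = 11.6188, p* = 137.7314.
With the tax, the buyer price exceeds the seller price by 48: (177.7 − 3.44q) − (102.875 + 3q) = 48 → q' = 4.1654.
Δq = 11.6188 − 4.1654 = 7.4534; the wedge equals the tax, 48.
Deadweight loss = ½ × 7.4534 × 48 = $178.88.

$178.88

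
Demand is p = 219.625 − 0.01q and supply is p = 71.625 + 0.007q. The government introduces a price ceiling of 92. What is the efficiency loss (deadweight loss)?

Competitive equilibrium: 219.625 − 0.01q = 71.625 + 0.007q → q* = 8705.882353, p* = 132.566176.
At the ceiling p = 92, quantity supplied = (92 − 71.625)/0.007 = 2910.714286.
Willingness to pay at q' = 2910.714286: 219.625 − 0.01·2910.714286 = 190.517857.
Δq = 8705.882353 − 2910.714286 = 5795.168067; wedge = 190.517857 − 92 = 98.517857.
Welfare loss = ½ × 5795.168067 × 98.517857 = 285463.77.

285463.77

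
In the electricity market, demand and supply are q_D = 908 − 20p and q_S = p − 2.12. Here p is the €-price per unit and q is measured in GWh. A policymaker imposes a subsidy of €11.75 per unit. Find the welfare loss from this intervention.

€65.74

In inverse form: demand p = 45.4 − 0.05q, supply p = 2.12 + q.
Competitive equilibrium: 45.4 − 0.05q = 2.12 + q → q* = 41.219, p* = 43.339.
The subsidy lowers effective supply by 11.75: p = q − 9.63.
New quantity: 45.4 − 0.05q = q − 9.63 → q' = 52.4095.
Overproduction Δq = 52.4095 − 41.219 = 11.1905; wedge = subsidy = 11.75.
DWL = ½ × 11.1905 × 11.75 = €65.74.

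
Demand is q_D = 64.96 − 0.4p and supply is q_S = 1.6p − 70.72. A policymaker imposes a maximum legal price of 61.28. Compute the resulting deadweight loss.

172.13

In inverse form: demand p = 162.4 − 2.5q, supply p = 44.2 + 0.625q.
Competitive equilibrium: 162.4 − 2.5q = 44.2 + 0.625q → q* = 37.824, p* = 67.84.
At the ceiling p = 61.28, quantity supplied = (61.28 − 44.2)/0.625 = 27.328.
Willingness to pay at q' = 27.328: 162.4 − 2.5·27.328 = 94.08.
Δq = 37.824 − 27.328 = 10.496; wedge = 94.08 − 61.28 = 32.8.
DWL = ½ × 10.496 × 32.8 = 172.13.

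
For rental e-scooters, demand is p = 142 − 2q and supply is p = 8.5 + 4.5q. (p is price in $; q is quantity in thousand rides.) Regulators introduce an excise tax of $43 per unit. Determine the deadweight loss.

$142.23 thousand

Competitive equilibrium: 142 − 2q = 8.5 + 4.5q → q* = 20.5385, p* = 100.9231.
With the tax, the buyer price exceeds the seller price by 43: (142 − 2q) − (8.5 + 4.5q) = 43 → q' = 13.9231.
Δq = 20.5385 − 13.9231 = 6.6154; the wedge equals the tax, 43.
DWL = ½ × 6.6154 × 43 = $142.23 thousand.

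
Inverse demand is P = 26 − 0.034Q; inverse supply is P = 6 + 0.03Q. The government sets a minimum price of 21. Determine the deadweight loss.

Competitive equilibrium: 26 − 0.034Q = 6 + 0.03Q → Q* = 312.5, P* = 15.375.
At the floor P = 21, quantity demanded = (26 − 21)/0.034 = 147.05882.
Sellers' marginal cost at Q' = 147.05882: 6 + 0.03·147.05882 = 10.41176.
ΔQ = 312.5 − 147.05882 = 165.44118; wedge = 21 − 10.41176 = 10.58824.
Welfare loss = ½ × 165.44118 × 10.58824 = 875.87.

875.87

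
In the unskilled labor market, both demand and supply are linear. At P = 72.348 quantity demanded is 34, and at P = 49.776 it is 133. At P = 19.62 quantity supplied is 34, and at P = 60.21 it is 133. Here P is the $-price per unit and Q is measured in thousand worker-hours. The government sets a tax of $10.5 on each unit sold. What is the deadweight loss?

$86.40 thousand

Demand slope = (49.776 − 72.348)/(133 − 34) = −0.228, so P = 80.1 − 0.228Q.
Supply slope = (60.21 − 19.62)/(133 − 34) = 0.41, so P = 5.68 + 0.41Q.
Competitive equilibrium: 80.1 − 0.228Q = 5.68 + 0.41Q → Q* = 116.6458, P* = 53.5048.
With the tax, the buyer price exceeds the seller price by 10.5: (80.1 − 0.228Q) − (5.68 + 0.41Q) = 10.5 → Q' = 100.1881.
ΔQ = 116.6458 − 100.1881 = 16.4577; the wedge equals the tax, 10.5.
The triangle = ½ × 16.4577 × 10.5 = $86.40 thousand.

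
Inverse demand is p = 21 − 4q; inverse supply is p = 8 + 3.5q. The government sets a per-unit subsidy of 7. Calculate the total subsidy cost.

Competitive equilibrium: 21 − 4q = 8 + 3.5q → q* = 1.7333, p* = 14.0667.
The subsidy lowers effective supply by 7: p = 1 + 3.5q.
New quantity: 21 − 4q = 1 + 3.5q → q' = 2.6667.
Total subsidy cost = 7 × 2.6667 = 18.67.

18.67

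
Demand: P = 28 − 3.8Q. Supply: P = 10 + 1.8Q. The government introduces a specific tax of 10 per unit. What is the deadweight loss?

8.93

Competitive equilibrium: 28 − 3.8Q = 10 + 1.8Q → Q* = 3.2143, P* = 15.7857.
With the tax, the buyer price exceeds the seller price by 10: (28 − 3.8Q) − (10 + 1.8Q) = 10 → Q' = 1.4286.
ΔQ = 3.2143 − 1.4286 = 1.7857; the wedge equals the tax, 10.
Welfare loss = ½ × 1.7857 × 10 = 8.93.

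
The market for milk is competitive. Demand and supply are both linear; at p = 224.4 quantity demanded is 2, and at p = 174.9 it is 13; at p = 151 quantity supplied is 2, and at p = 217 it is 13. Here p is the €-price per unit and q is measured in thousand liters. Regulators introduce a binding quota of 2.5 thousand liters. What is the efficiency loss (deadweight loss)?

€221.16 thousand

Demand slope = (174.9 − 224.4)/(13 − 2) = −4.5, so p = 233.4 − 4.5q.
Supply slope = (217 − 151)/(13 − 2) = 6, so p = 139 + 6q.
Competitive equilibrium: 233.4 − 4.5q = 139 + 6q → q* = 8.9905, p* = 192.9429.
At q = 2.5: demand price = 233.4 − 4.5·2.5 = 222.15; supply price = 139 + 6·2.5 = 154.
Δq = 8.9905 − 2.5 = 6.4905; wedge = 222.15 − 154 = 68.15.
Welfare loss = ½ × 6.4905 × 68.15 = €221.16 thousand.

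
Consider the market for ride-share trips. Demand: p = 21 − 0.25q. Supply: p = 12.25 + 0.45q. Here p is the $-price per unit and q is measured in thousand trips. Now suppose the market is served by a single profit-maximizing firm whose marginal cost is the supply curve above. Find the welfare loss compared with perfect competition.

Competitive equilibrium: 21 − 0.25q = 12.25 + 0.45q → q* = 12.5, p* = 17.875.
Marginal revenue: MR = 21 − 0.5q. Set MR = MC: 21 − 0.5q = 12.25 + 0.45q → q_m = 9.2105.
Price p_m = 21 − 0.25·9.2105 = 18.6974; MC(q_m) = 12.25 + 0.45·9.2105 = 16.3947.
Competitive q* = 12.5, so Δq = 3.2895; wedge = 18.6974 − 16.3947 = 2.3027.
The triangle = ½ × 3.2895 × 2.3027 = $3.79 thousand.

$3.79 thousand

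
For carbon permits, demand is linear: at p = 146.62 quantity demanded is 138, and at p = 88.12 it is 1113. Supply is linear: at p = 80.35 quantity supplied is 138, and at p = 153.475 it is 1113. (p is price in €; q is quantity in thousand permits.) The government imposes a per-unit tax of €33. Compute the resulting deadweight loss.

€4033.33 thousand

Demand slope = (88.12 − 146.62)/(1113 − 138) = −0.06, so p = 154.9 − 0.06q.
Supply slope = (153.475 − 80.35)/(1113 − 138) = 0.075, so p = 70 + 0.075q.
Competitive equilibrium: 154.9 − 0.06q = 70 + 0.075q → q* = 628.8889, p* = 117.1667.
With the tax, the buyer price exceeds the seller price by 33: (154.9 − 0.06q) − (70 + 0.075q) = 33 → q' = 384.4444.
Δq = 628.8889 − 384.4444 = 244.4445; the wedge equals the tax, 33.
Deadweight loss = ½ × 244.4445 × 33 = €4033.33 thousand.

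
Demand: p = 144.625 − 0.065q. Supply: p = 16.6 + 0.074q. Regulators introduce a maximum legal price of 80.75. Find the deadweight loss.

Competitive equilibrium: 144.625 − 0.065q = 16.6 + 0.074q → q* = 921.0432, p* = 84.7572.
At the ceiling p = 80.75, quantity supplied = (80.75 − 16.6)/0.074 = 866.8919.
Willingness to pay at q' = 866.8919: 144.625 − 0.065·866.8919 = 88.277.
Δq = 921.0432 − 866.8919 = 54.1513; wedge = 88.277 − 80.75 = 7.527.
Deadweight loss = ½ × 54.1513 × 7.527 = 203.80.

203.80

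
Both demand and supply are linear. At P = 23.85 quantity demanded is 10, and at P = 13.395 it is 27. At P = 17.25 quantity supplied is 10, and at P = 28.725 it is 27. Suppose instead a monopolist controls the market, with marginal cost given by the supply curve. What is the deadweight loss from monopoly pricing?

15.36

Demand slope = (13.395 − 23.85)/(27 − 10) = −0.615, so P = 30 − 0.615Q.
Supply slope = (28.725 − 17.25)/(27 − 10) = 0.675, so P = 10.5 + 0.675Q.
Competitive equilibrium: 30 − 0.615Q = 10.5 + 0.675Q → Q* = 15.1163, P* = 20.7035.
Marginal revenue: MR = 30 − 1.23Q. Set MR = MC: 30 − 1.23Q = 10.5 + 0.675Q → Q_m = 10.2362.
Price P_m = 30 − 0.615·10.2362 = 23.7047; MC(Q_m) = 10.5 + 0.675·10.2362 = 17.4094.
Competitive Q* = 15.1163, so ΔQ = 4.8801; wedge = 23.7047 − 17.4094 = 6.2953.
The triangle = ½ × 4.8801 × 6.2953 = 15.36.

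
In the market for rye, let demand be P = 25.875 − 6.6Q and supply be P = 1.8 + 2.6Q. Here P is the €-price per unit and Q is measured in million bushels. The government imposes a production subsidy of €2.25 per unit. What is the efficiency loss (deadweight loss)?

€0.28 million

Competitive equilibrium: 25.875 − 6.6Q = 1.8 + 2.6Q → Q* = 2.6168, P* = 8.6038.
The subsidy lowers effective supply by 2.25: P = 2.6Q − 0.45.
New quantity: 25.875 − 6.6Q = 2.6Q − 0.45 → Q' = 2.8614.
Overproduction ΔQ = 2.8614 − 2.6168 = 0.2446; wedge = subsidy = 2.25.
The triangle = ½ × 0.2446 × 2.25 = €0.28 million.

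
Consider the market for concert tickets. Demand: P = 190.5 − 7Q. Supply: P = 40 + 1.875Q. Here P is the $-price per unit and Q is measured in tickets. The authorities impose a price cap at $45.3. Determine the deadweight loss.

$886.11

Competitive equilibrium: 190.5 − 7Q = 40 + 1.875Q → Q* = 16.9577, P* = 71.7958.
At the ceiling P = 45.3, quantity supplied = (45.3 − 40)/1.875 = 2.8267.
Willingness to pay at Q' = 2.8267: 190.5 − 7·2.8267 = 170.7131.
ΔQ = 16.9577 − 2.8267 = 14.131; wedge = 170.7131 − 45.3 = 125.4131.
Deadweight loss = ½ × 14.131 × 125.4131 = $886.11.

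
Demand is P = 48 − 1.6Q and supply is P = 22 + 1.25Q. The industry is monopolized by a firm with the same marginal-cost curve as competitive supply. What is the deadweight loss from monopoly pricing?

15.33

Competitive equilibrium: 48 − 1.6Q = 22 + 1.25Q → Q* = 9.1228, P* = 33.4035.
Marginal revenue: MR = 48 − 3.2Q. Set MR = MC: 48 − 3.2Q = 22 + 1.25Q → Q_m = 5.8427.
Price P_m = 48 − 1.6·5.8427 = 38.6517; MC(Q_m) = 22 + 1.25·5.8427 = 29.3034.
Competitive Q* = 9.1228, so ΔQ = 3.2801; wedge = 38.6517 − 29.3034 = 9.3483.
Deadweight loss = ½ × 3.2801 × 9.3483 = 15.33.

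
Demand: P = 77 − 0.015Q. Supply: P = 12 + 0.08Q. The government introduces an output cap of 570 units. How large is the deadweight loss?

Competitive equilibrium: 77 − 0.015Q = 12 + 0.08Q → Q* = 684.2105, P* = 66.7368.
At Q = 570: demand price = 77 − 0.015·570 = 68.45; supply price = 12 + 0.08·570 = 57.6.
ΔQ = 684.2105 − 570 = 114.2105; wedge = 68.45 − 57.6 = 10.85.
Deadweight loss = ½ × 114.2105 × 10.85 = 619.59.

619.59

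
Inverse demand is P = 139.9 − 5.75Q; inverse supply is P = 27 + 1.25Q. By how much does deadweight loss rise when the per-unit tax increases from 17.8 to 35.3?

66.375

Competitive equilibrium: 139.9 − 5.75Q = 27 + 1.25Q → Q* = 16.1286, P* = 47.1607.
For a per-unit tax t: ΔQ = t/7, so DWL = ½·t·(t/7) = t²/14.
At t = 17.8: DWL = 22.631. At t = 35.3: DWL = 89.006.
Increase = 89.006 − 22.631 = 66.375.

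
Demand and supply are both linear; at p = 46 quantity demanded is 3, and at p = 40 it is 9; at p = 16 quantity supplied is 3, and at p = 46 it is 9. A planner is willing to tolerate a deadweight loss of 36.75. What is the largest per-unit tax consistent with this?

Demand slope = (40 − 46)/(9 − 3) = −1, so p = 49 − q.
Supply slope = (46 − 16)/(9 − 3) = 5, so p = 1 + 5q.
Competitive equilibrium: 49 − q = 1 + 5q → q* = 8, p* = 41.
A tax t gives Δq = t/6 and wedge t, so DWL = t²/12.
t²/12 = 36.75 → t² = 441 → t = 21.

21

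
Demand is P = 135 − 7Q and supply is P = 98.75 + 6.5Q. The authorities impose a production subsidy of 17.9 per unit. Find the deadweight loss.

11.87

Competitive equilibrium: 135 − 7Q = 98.75 + 6.5Q → Q* = 2.6852, P* = 116.2037.
The subsidy lowers effective supply by 17.9: P = 80.85 + 6.5Q.
New quantity: 135 − 7Q = 80.85 + 6.5Q → Q' = 4.0111.
Overproduction ΔQ = 4.0111 − 2.6852 = 1.3259; wedge = subsidy = 17.9.
DWL = ½ × 1.3259 × 17.9 = 11.87.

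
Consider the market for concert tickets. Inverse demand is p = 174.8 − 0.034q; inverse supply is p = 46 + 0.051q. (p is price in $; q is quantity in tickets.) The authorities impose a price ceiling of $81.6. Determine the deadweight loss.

$28385.99

Competitive equilibrium: 174.8 − 0.034q = 46 + 0.051q → q* = 1515.29412, p* = 123.28.
At the ceiling p = 81.6, quantity supplied = (81.6 − 46)/0.051 = 698.03922.
Willingness to pay at q' = 698.03922: 174.8 − 0.034·698.03922 = 151.06667.
Δq = 1515.29412 − 698.03922 = 817.2549; wedge = 151.06667 − 81.6 = 69.46667.
Deadweight loss = ½ × 817.2549 × 69.46667 = $28385.99.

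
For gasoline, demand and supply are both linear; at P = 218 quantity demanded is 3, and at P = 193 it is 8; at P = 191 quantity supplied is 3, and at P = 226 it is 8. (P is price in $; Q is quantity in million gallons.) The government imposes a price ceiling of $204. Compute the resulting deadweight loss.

Demand slope = (193 − 218)/(8 − 3) = −5, so P = 233 − 5Q.
Supply slope = (226 − 191)/(8 − 3) = 7, so P = 170 + 7Q.
Competitive equilibrium: 233 − 5Q = 170 + 7Q → Q* = 5.25, P* = 206.75.
At the ceiling P = 204, quantity supplied = (204 − 170)/7 = 4.8571.
Willingness to pay at Q' = 4.8571: 233 − 5·4.8571 = 208.7145.
ΔQ = 5.25 − 4.8571 = 0.3929; wedge = 208.7145 − 204 = 4.7145.
The triangle = ½ × 0.3929 × 4.7145 = $0.93 million.

$0.93 million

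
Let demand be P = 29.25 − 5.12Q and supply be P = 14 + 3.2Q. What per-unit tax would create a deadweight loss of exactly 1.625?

5.2

Competitive equilibrium: 29.25 − 5.12Q = 14 + 3.2Q → Q* = 1.8329, P* = 19.8654.
A tax t gives ΔQ = t/8.32 and wedge t, so DWL = t²/16.64.
t²/16.64 = 1.625 → t² = 27.04 → t = 5.2.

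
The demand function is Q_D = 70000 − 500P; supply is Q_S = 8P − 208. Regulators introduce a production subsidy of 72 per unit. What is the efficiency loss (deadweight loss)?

In inverse form: demand P = 140 − 0.002Q, supply P = 26 + 0.125Q.
Competitive equilibrium: 140 − 0.002Q = 26 + 0.125Q → Q* = 897.6378, P* = 138.2047.
The subsidy lowers effective supply by 72: P = 0.125Q − 46.
New quantity: 140 − 0.002Q = 0.125Q − 46 → Q' = 1464.5669.
Overproduction ΔQ = 1464.5669 − 897.6378 = 566.9291; wedge = subsidy = 72.
DWL = ½ × 566.9291 × 72 = 20409.45.

20409.45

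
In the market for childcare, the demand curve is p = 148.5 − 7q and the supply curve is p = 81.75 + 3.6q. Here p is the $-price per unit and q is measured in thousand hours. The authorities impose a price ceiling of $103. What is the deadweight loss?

$0.82 thousand

Competitive equilibrium: 148.5 − 7q = 81.75 + 3.6q → q* = 6.2972, p* = 104.4198.
At the ceiling p = 103, quantity supplied = (103 − 81.75)/3.6 = 5.9028.
Willingness to pay at q' = 5.9028: 148.5 − 7·5.9028 = 107.1804.
Δq = 6.2972 − 5.9028 = 0.3944; wedge = 107.1804 − 103 = 4.1804.
DWL = ½ × 0.3944 × 4.1804 = $0.82 thousand.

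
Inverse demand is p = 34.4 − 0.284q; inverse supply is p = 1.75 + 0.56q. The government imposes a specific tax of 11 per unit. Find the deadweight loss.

71.68

Competitive equilibrium: 34.4 − 0.284q = 1.75 + 0.56q → q* = 38.6848, p* = 23.4135.
With the tax, the buyer price exceeds the seller price by 11: (34.4 − 0.284q) − (1.75 + 0.56q) = 11 → q' = 25.6517.
Δq = 38.6848 − 25.6517 = 13.0331; the wedge equals the tax, 11.
Deadweight loss = ½ × 13.0331 × 11 = 71.68.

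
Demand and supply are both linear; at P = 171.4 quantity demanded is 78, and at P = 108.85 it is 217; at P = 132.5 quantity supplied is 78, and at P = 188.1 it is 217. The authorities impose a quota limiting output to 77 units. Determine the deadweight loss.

929.45

Demand slope = (108.85 − 171.4)/(217 − 78) = −0.45, so P = 206.5 − 0.45Q.
Supply slope = (188.1 − 132.5)/(217 − 78) = 0.4, so P = 101.3 + 0.4Q.
Competitive equilibrium: 206.5 − 0.45Q = 101.3 + 0.4Q → Q* = 123.7647, P* = 150.8059.
At Q = 77: demand price = 206.5 − 0.45·77 = 171.85; supply price = 101.3 + 0.4·77 = 132.1.
ΔQ = 123.7647 − 77 = 46.7647; wedge = 171.85 − 132.1 = 39.75.
Welfare loss = ½ × 46.7647 × 39.75 = 929.45.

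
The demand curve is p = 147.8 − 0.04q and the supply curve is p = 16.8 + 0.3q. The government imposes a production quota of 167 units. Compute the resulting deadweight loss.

8100.89

Competitive equilibrium: 147.8 − 0.04q = 16.8 + 0.3q → q* = 385.2941, p* = 132.3882.
At q = 167: demand price = 147.8 − 0.04·167 = 141.12; supply price = 16.8 + 0.3·167 = 66.9.
Δq = 385.2941 − 167 = 218.2941; wedge = 141.12 − 66.9 = 74.22.
Deadweight loss = ½ × 218.2941 × 74.22 = 8100.89.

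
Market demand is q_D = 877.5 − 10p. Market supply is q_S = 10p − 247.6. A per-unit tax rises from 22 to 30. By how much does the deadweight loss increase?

1040

In inverse form: demand p = 87.75 − 0.1q, supply p = 24.76 + 0.1q.
Competitive equilibrium: 87.75 − 0.1q = 24.76 + 0.1q → q* = 314.95, p* = 56.255.
For a per-unit tax t: Δq = t/0.2, so DWL = ½·t·(t/0.2) = t²/0.4.
At t = 22: DWL = 1210. At t = 30: DWL = 2250.
Increase = 2250 − 1210 = 1040.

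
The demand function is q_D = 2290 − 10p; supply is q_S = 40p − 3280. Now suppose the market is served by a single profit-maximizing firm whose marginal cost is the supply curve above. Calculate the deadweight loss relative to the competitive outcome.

17073.78

In inverse form: demand p = 229 − 0.1q, supply p = 82 + 0.025q.
Competitive equilibrium: 229 − 0.1q = 82 + 0.025q → q* = 1176, p* = 111.4.
Marginal revenue: MR = 229 − 0.2q. Set MR = MC: 229 − 0.2q = 82 + 0.025q → q_m = 653.33333.
Price p_m = 229 − 0.1·653.33333 = 163.66667; MC(q_m) = 82 + 0.025·653.33333 = 98.33333.
Competitive q* = 1176, so Δq = 522.66667; wedge = 163.66667 − 98.33333 = 65.33334.
Welfare loss = ½ × 522.66667 × 65.33334 = 17073.78.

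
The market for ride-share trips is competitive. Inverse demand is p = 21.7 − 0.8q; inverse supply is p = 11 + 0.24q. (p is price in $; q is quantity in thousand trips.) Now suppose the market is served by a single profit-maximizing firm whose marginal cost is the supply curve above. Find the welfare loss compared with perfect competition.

$10.41 thousand

Competitive equilibrium: 21.7 − 0.8q = 11 + 0.24q → q* = 10.2885, p* = 13.4692.
Marginal revenue: MR = 21.7 − 1.6q. Set MR = MC: 21.7 − 1.6q = 11 + 0.24q → q_m = 5.8152.
Price p_m = 21.7 − 0.8·5.8152 = 17.0478; MC(q_m) = 11 + 0.24·5.8152 = 12.3956.
Competitive q* = 10.2885, so Δq = 4.4733; wedge = 17.0478 − 12.3956 = 4.6522.
DWL = ½ × 4.4733 × 4.6522 = $10.41 thousand.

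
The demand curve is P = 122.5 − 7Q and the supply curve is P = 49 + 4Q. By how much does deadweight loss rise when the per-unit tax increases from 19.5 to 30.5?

Competitive equilibrium: 122.5 − 7Q = 49 + 4Q → Q* = 6.6818, P* = 75.7273.
For a per-unit tax t: ΔQ = t/11, so DWL = ½·t·(t/11) = t²/22.
At t = 19.5: DWL = 17.284. At t = 30.5: DWL = 42.284.
Increase = 42.284 − 17.284 = 25.

25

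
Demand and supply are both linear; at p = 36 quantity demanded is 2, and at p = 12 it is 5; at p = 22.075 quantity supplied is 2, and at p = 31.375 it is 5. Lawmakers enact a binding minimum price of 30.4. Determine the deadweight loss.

Demand slope = (12 − 36)/(5 − 2) = −8, so p = 52 − 8q.
Supply slope = (31.375 − 22.075)/(5 − 2) = 3.1, so p = 15.875 + 3.1q.
Competitive equilibrium: 52 − 8q = 15.875 + 3.1q → q* = 3.2545, p* = 25.964.
At the floor p = 30.4, quantity demanded = (52 − 30.4)/8 = 2.7.
Sellers' marginal cost at q' = 2.7: 15.875 + 3.1·2.7 = 24.245.
Δq = 3.2545 − 2.7 = 0.5545; wedge = 30.4 − 24.245 = 6.155.
The triangle = ½ × 0.5545 × 6.155 = 1.71.

1.71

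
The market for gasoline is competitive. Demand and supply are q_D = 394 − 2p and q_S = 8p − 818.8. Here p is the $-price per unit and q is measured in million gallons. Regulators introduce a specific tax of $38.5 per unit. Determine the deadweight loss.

In inverse form: demand p = 197 − 0.5q, supply p = 102.35 + 0.125q.
Competitive equilibrium: 197 − 0.5q = 102.35 + 0.125q → q* = 151.44, p* = 121.28.
With the tax, the buyer price exceeds the seller price by 38.5: (197 − 0.5q) − (102.35 + 0.125q) = 38.5 → q' = 89.84.
Δq = 151.44 − 89.84 = 61.6; the wedge equals the tax, 38.5.
The triangle = ½ × 61.6 × 38.5 = $1185.80 million.

$1185.80 million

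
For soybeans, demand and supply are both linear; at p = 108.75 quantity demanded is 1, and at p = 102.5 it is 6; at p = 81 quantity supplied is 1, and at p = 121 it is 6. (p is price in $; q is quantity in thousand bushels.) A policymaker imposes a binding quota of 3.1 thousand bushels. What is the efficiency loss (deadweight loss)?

Demand slope = (102.5 − 108.75)/(6 − 1) = −1.25, so p = 110 − 1.25q.
Supply slope = (121 − 81)/(6 − 1) = 8, so p = 73 + 8q.
Competitive equilibrium: 110 − 1.25q = 73 + 8q → q* = 4, p* = 105.
At q = 3.1: demand price = 110 − 1.25·3.1 = 106.125; supply price = 73 + 8·3.1 = 97.8.
Δq = 4 − 3.1 = 0.9; wedge = 106.125 − 97.8 = 8.325.
Welfare loss = ½ × 0.9 × 8.325 = $3.75 thousand.

$3.75 thousand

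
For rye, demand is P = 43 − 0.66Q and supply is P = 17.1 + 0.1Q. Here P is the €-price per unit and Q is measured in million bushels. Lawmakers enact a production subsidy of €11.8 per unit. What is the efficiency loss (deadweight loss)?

€91.61 million

Competitive equilibrium: 43 − 0.66Q = 17.1 + 0.1Q → Q* = 34.0789, P* = 20.5079.
The subsidy lowers effective supply by 11.8: P = 5.3 + 0.1Q.
New quantity: 43 − 0.66Q = 5.3 + 0.1Q → Q' = 49.6053.
Overproduction ΔQ = 49.6053 − 34.0789 = 15.5264; wedge = subsidy = 11.8.
Deadweight loss = ½ × 15.5264 × 11.8 = €91.61 million.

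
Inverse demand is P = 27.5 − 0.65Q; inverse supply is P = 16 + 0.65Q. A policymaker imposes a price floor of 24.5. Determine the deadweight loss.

Competitive equilibrium: 27.5 − 0.65Q = 16 + 0.65Q → Q* = 8.8462, P* = 21.75.
At the floor P = 24.5, quantity demanded = (27.5 − 24.5)/0.65 = 4.6154.
Sellers' marginal cost at Q' = 4.6154: 16 + 0.65·4.6154 = 19.
ΔQ = 8.8462 − 4.6154 = 4.2308; wedge = 24.5 − 19 = 5.5.
Deadweight loss = ½ × 4.2308 × 5.5 = 11.63.

11.63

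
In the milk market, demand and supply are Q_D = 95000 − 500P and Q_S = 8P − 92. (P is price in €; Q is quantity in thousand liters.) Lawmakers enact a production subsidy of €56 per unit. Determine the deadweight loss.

€12346.46 thousand

In inverse form: demand P = 190 − 0.002Q, supply P = 11.5 + 0.125Q.
Competitive equilibrium: 190 − 0.002Q = 11.5 + 0.125Q → Q* = 1405.5118, P* = 187.189.
The subsidy lowers effective supply by 56: P = 0.125Q − 44.5.
New quantity: 190 − 0.002Q = 0.125Q − 44.5 → Q' = 1846.4567.
Overproduction ΔQ = 1846.4567 − 1405.5118 = 440.9449; wedge = subsidy = 56.
Deadweight loss = ½ × 440.9449 × 56 = €12346.46 thousand.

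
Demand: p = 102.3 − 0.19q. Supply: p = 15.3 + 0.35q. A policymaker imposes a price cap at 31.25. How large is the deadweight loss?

3604.34

Competitive equilibrium: 102.3 − 0.19q = 15.3 + 0.35q → q* = 161.1111, p* = 71.6889.
At the ceiling p = 31.25, quantity supplied = (31.25 − 15.3)/0.35 = 45.5714.
Willingness to pay at q' = 45.5714: 102.3 − 0.19·45.5714 = 93.6414.
Δq = 161.1111 − 45.5714 = 115.5397; wedge = 93.6414 − 31.25 = 62.3914.
The triangle = ½ × 115.5397 × 62.3914 = 3604.34.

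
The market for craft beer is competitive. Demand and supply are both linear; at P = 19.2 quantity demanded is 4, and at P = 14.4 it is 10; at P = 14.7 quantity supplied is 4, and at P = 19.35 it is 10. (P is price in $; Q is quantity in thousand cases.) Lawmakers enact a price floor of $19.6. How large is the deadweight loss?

$8.88 thousand

Demand slope = (14.4 − 19.2)/(10 − 4) = −0.8, so P = 22.4 − 0.8Q.
Supply slope = (19.35 − 14.7)/(10 − 4) = 0.775, so P = 11.6 + 0.775Q.
Competitive equilibrium: 22.4 − 0.8Q = 11.6 + 0.775Q → Q* = 6.8571, P* = 16.9143.
At the floor P = 19.6, quantity demanded = (22.4 − 19.6)/0.8 = 3.5.
Sellers' marginal cost at Q' = 3.5: 11.6 + 0.775·3.5 = 14.3125.
ΔQ = 6.8571 − 3.5 = 3.3571; wedge = 19.6 − 14.3125 = 5.2875.
Deadweight loss = ½ × 3.3571 × 5.2875 = $8.88 thousand.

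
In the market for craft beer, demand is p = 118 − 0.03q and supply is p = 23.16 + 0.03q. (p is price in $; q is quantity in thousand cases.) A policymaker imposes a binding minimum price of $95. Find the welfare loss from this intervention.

Competitive equilibrium: 118 − 0.03q = 23.16 + 0.03q → q* = 1580.6667, p* = 70.58.
At the floor p = 95, quantity demanded = (118 − 95)/0.03 = 766.6667.
Sellers' marginal cost at q' = 766.6667: 23.16 + 0.03·766.6667 = 46.16.
Δq = 1580.6667 − 766.6667 = 814; wedge = 95 − 46.16 = 48.84.
The triangle = ½ × 814 × 48.84 = $19877.88 thousand.

$19877.88 thousand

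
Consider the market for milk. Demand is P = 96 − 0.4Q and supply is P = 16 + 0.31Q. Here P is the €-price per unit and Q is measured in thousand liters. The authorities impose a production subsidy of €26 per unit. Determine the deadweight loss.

Competitive equilibrium: 96 − 0.4Q = 16 + 0.31Q → Q* = 112.6761, P* = 50.9296.
The subsidy lowers effective supply by 26: P = 0.31Q − 10.
New quantity: 96 − 0.4Q = 0.31Q − 10 → Q' = 149.2958.
Overproduction ΔQ = 149.2958 − 112.6761 = 36.6197; wedge = subsidy = 26.
Deadweight loss = ½ × 36.6197 × 26 = €476.06 thousand.

€476.06 thousand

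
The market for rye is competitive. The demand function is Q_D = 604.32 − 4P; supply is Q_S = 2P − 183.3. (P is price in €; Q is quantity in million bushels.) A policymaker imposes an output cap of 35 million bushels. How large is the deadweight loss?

In inverse form: demand P = 151.08 − 0.25Q, supply P = 91.65 + 0.5Q.
Competitive equilibrium: 151.08 − 0.25Q = 91.65 + 0.5Q → Q* = 79.24, P* = 131.27.
At Q = 35: demand price = 151.08 − 0.25·35 = 142.33; supply price = 91.65 + 0.5·35 = 109.15.
ΔQ = 79.24 − 35 = 44.24; wedge = 142.33 − 109.15 = 33.18.
DWL = ½ × 44.24 × 33.18 = €733.94 million.

€733.94 million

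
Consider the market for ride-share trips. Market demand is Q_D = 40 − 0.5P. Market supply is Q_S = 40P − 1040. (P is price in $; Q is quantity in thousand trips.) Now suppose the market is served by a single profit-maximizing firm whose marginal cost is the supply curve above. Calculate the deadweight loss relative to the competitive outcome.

$177.77 thousand

In inverse form: demand P = 80 − 2Q, supply P = 26 + 0.025Q.
Competitive equilibrium: 80 − 2Q = 26 + 0.025Q → Q* = 26.6667, P* = 26.6667.
Marginal revenue: MR = 80 − 4Q. Set MR = MC: 80 − 4Q = 26 + 0.025Q → Q_m = 13.4161.
Price P_m = 80 − 2·13.4161 = 53.1678; MC(Q_m) = 26 + 0.025·13.4161 = 26.3354.
Competitive Q* = 26.6667, so ΔQ = 13.2506; wedge = 53.1678 − 26.3354 = 26.8324.
The triangle = ½ × 13.2506 × 26.8324 = $177.77 thousand.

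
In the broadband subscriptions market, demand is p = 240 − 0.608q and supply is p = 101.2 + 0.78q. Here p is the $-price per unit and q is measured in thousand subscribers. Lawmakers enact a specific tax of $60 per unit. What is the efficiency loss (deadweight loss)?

$1296.83 thousand

Competitive equilibrium: 240 − 0.608q = 101.2 + 0.78q → q* = 100, p* = 179.2.
With the tax, the buyer price exceeds the seller price by 60: (240 − 0.608q) − (101.2 + 0.78q) = 60 → q' = 56.7723.
Δq = 100 − 56.7723 = 43.2277; the wedge equals the tax, 60.
The triangle = ½ × 43.2277 × 60 = $1296.83 thousand.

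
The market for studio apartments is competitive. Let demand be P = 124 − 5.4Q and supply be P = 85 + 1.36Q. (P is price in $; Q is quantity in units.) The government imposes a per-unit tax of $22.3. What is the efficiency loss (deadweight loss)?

$36.78

Competitive equilibrium: 124 − 5.4Q = 85 + 1.36Q → Q* = 5.7692, P* = 92.8462.
With the tax, the buyer price exceeds the seller price by 22.3: (124 − 5.4Q) − (85 + 1.36Q) = 22.3 → Q' = 2.4704.
ΔQ = 5.7692 − 2.4704 = 3.2988; the wedge equals the tax, 22.3.
The triangle = ½ × 3.2988 × 22.3 = $36.78.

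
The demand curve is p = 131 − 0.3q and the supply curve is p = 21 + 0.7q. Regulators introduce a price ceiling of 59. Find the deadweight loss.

Competitive equilibrium: 131 − 0.3q = 21 + 0.7q → q* = 110, p* = 98.
At the ceiling p = 59, quantity supplied = (59 − 21)/0.7 = 54.2857.
Willingness to pay at q' = 54.2857: 131 − 0.3·54.2857 = 114.7143.
Δq = 110 − 54.2857 = 55.7143; wedge = 114.7143 − 59 = 55.7143.
Deadweight loss = ½ × 55.7143 × 55.7143 = 1552.04.

1552.04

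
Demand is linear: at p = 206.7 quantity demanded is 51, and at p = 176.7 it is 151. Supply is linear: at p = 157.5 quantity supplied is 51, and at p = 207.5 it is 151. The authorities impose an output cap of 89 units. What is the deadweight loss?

220.90

Demand slope = (176.7 − 206.7)/(151 − 51) = −0.3, so p = 222 − 0.3q.
Supply slope = (207.5 − 157.5)/(151 − 51) = 0.5, so p = 132 + 0.5q.
Competitive equilibrium: 222 − 0.3q = 132 + 0.5q → q* = 112.5, p* = 188.25.
At q = 89: demand price = 222 − 0.3·89 = 195.3; supply price = 132 + 0.5·89 = 176.5.
Δq = 112.5 − 89 = 23.5; wedge = 195.3 − 176.5 = 18.8.
Welfare loss = ½ × 23.5 × 18.8 = 220.90.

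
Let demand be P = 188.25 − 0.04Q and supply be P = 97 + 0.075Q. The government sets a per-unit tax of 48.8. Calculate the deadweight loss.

10354.09

Competitive equilibrium: 188.25 − 0.04Q = 97 + 0.075Q → Q* = 793.4783, P* = 156.5109.
With the tax, the buyer price exceeds the seller price by 48.8: (188.25 − 0.04Q) − (97 + 0.075Q) = 48.8 → Q' = 369.1304.
ΔQ = 793.4783 − 369.1304 = 424.3479; the wedge equals the tax, 48.8.
Deadweight loss = ½ × 424.3479 × 48.8 = 10354.09.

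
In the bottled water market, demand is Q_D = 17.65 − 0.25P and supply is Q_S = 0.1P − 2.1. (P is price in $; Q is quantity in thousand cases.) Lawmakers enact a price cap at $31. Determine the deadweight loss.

$45.26 thousand

In inverse form: demand P = 70.6 − 4Q, supply P = 21 + 10Q.
Competitive equilibrium: 70.6 − 4Q = 21 + 10Q → Q* = 3.5429, P* = 56.4286.
At the ceiling P = 31, quantity supplied = (31 − 21)/10 = 1.
Willingness to pay at Q' = 1: 70.6 − 4·1 = 66.6.
ΔQ = 3.5429 − 1 = 2.5429; wedge = 66.6 − 31 = 35.6.
DWL = ½ × 2.5429 × 35.6 = $45.26 thousand.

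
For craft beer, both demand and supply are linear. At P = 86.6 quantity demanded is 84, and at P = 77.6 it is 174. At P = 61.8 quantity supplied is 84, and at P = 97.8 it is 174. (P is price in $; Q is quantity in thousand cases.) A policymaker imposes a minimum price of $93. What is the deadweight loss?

$3226.24 thousand

Demand slope = (77.6 − 86.6)/(174 − 84) = −0.1, so P = 95 − 0.1Q.
Supply slope = (97.8 − 61.8)/(174 − 84) = 0.4, so P = 28.2 + 0.4Q.
Competitive equilibrium: 95 − 0.1Q = 28.2 + 0.4Q → Q* = 133.6, P* = 81.64.
At the floor P = 93, quantity demanded = (95 − 93)/0.1 = 20.
Sellers' marginal cost at Q' = 20: 28.2 + 0.4·20 = 36.2.
ΔQ = 133.6 − 20 = 113.6; wedge = 93 − 36.2 = 56.8.
Deadweight loss = ½ × 113.6 × 56.8 = $3226.24 thousand.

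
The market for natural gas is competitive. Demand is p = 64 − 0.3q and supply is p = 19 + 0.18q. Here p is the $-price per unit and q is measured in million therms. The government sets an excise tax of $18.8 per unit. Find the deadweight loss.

Competitive equilibrium: 64 − 0.3q = 19 + 0.18q → q* = 93.75, p* = 35.875.
With the tax, the buyer price exceeds the seller price by 18.8: (64 − 0.3q) − (19 + 0.18q) = 18.8 → q' = 54.5833.
Δq = 93.75 − 54.5833 = 39.1667; the wedge equals the tax, 18.8.
The triangle = ½ × 39.1667 × 18.8 = $368.17 million.

$368.17 million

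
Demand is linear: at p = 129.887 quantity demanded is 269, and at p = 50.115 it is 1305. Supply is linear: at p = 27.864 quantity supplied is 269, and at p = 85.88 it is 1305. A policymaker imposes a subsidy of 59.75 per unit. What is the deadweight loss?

Demand slope = (50.115 − 129.887)/(1305 − 269) = −0.077, so p = 150.6 − 0.077q.
Supply slope = (85.88 − 27.864)/(1305 − 269) = 0.056, so p = 12.8 + 0.056q.
Competitive equilibrium: 150.6 − 0.077q = 12.8 + 0.056q → q* = 1036.0902, p* = 70.8211.
The subsidy lowers effective supply by 59.75: p = 0.056q − 46.95.
New quantity: 150.6 − 0.077q = 0.056q − 46.95 → q' = 1485.3383.
Overproduction Δq = 1485.3383 − 1036.0902 = 449.2481; wedge = subsidy = 59.75.
Deadweight loss = ½ × 449.2481 × 59.75 = 13421.29.

13421.29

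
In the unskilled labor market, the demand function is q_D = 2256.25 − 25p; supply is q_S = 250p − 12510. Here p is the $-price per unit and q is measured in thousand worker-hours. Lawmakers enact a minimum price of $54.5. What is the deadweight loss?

$8.90 thousand

In inverse form: demand p = 90.25 − 0.04q, supply p = 50.04 + 0.004q.
Competitive equilibrium: 90.25 − 0.04q = 50.04 + 0.004q → q* = 913.8636, p* = 53.6955.
At the floor p = 54.5, quantity demanded = (90.25 − 54.5)/0.04 = 893.75.
Sellers' marginal cost at q' = 893.75: 50.04 + 0.004·893.75 = 53.615.
Δq = 913.8636 − 893.75 = 20.1136; wedge = 54.5 − 53.615 = 0.885.
Deadweight loss = ½ × 20.1136 × 0.885 = $8.90 thousand.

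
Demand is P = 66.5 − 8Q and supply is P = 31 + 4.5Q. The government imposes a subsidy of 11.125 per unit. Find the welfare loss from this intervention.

Competitive equilibrium: 66.5 − 8Q = 31 + 4.5Q → Q* = 2.84, P* = 43.78.
The subsidy lowers effective supply by 11.125: P = 19.875 + 4.5Q.
New quantity: 66.5 − 8Q = 19.875 + 4.5Q → Q' = 3.73.
Overproduction ΔQ = 3.73 − 2.84 = 0.89; wedge = subsidy = 11.125.
Welfare loss = ½ × 0.89 × 11.125 = 4.95.

4.95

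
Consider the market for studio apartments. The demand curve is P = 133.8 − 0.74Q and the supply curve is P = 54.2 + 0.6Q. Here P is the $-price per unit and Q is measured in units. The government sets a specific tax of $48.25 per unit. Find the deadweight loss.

Competitive equilibrium: 133.8 − 0.74Q = 54.2 + 0.6Q → Q* = 59.403, P* = 89.8418.
With the tax, the buyer price exceeds the seller price by 48.25: (133.8 − 0.74Q) − (54.2 + 0.6Q) = 48.25 → Q' = 23.3955.
ΔQ = 59.403 − 23.3955 = 36.0075; the wedge equals the tax, 48.25.
DWL = ½ × 36.0075 × 48.25 = $868.68.

$868.68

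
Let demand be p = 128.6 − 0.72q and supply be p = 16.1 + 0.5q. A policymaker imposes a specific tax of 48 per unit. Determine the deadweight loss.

Competitive equilibrium: 128.6 − 0.72q = 16.1 + 0.5q → q* = 92.2131, p* = 62.2066.
With the tax, the buyer price exceeds the seller price by 48: (128.6 − 0.72q) − (16.1 + 0.5q) = 48 → q' = 52.8689.
Δq = 92.2131 − 52.8689 = 39.3442; the wedge equals the tax, 48.
Welfare loss = ½ × 39.3442 × 48 = 944.26.

944.26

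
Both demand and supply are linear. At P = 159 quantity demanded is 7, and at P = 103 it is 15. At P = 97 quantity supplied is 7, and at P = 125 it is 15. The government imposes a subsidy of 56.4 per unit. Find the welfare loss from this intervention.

151.47

Demand slope = (103 − 159)/(15 − 7) = −7, so P = 208 − 7Q.
Supply slope = (125 − 97)/(15 − 7) = 3.5, so P = 72.5 + 3.5Q.
Competitive equilibrium: 208 − 7Q = 72.5 + 3.5Q → Q* = 12.9048, P* = 117.6667.
The subsidy lowers effective supply by 56.4: P = 16.1 + 3.5Q.
New quantity: 208 − 7Q = 16.1 + 3.5Q → Q' = 18.2762.
Overproduction ΔQ = 18.2762 − 12.9048 = 5.3714; wedge = subsidy = 56.4.
The triangle = ½ × 5.3714 × 56.4 = 151.47.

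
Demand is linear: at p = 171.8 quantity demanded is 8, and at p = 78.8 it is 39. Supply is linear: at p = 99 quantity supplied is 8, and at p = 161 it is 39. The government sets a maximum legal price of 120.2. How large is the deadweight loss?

Demand slope = (78.8 − 171.8)/(39 − 8) = −3, so p = 195.8 − 3q.
Supply slope = (161 − 99)/(39 − 8) = 2, so p = 83 + 2q.
Competitive equilibrium: 195.8 − 3q = 83 + 2q → q* = 22.56, p* = 128.12.
At the ceiling p = 120.2, quantity supplied = (120.2 − 83)/2 = 18.6.
Willingness to pay at q' = 18.6: 195.8 − 3·18.6 = 140.
Δq = 22.56 − 18.6 = 3.96; wedge = 140 − 120.2 = 19.8.
The triangle = ½ × 3.96 × 19.8 = 39.204.

39.204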